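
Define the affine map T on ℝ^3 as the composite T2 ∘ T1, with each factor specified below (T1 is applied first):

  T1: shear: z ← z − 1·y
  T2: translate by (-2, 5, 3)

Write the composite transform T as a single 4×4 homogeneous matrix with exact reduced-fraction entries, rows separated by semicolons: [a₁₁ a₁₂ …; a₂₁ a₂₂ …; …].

T = [1 0 0 -2; 0 1 0 5; 0 -1 1 3; 0 0 0 1]

T1 = [1 0 0 0; 0 1 0 0; 0 -1 1 0; 0 0 0 1]
T2·T1 = [1 0 0 -2; 0 1 0 5; 0 -1 1 3; 0 0 0 1]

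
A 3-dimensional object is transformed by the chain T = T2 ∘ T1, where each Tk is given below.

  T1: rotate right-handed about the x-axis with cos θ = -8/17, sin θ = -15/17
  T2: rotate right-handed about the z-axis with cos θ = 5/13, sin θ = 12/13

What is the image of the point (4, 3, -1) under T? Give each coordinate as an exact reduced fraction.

T(p) = (808/221, 621/221, -37/17)

T1 rotate right-handed about the x-axis with cos θ = -8/17, sin θ = -15/17: (4, 3, -1) → (4, -39/17, -37/17)
T2 rotate right-handed about the z-axis with cos θ = 5/13, sin θ = 12/13: (4, -39/17, -37/17) → (808/221, 621/221, -37/17)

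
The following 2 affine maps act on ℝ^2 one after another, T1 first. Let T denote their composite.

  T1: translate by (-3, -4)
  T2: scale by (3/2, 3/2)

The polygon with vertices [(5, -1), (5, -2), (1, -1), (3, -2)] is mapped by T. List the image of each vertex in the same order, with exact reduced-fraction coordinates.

T1 translate by (-3, -4): (5, -1) → (2, -5); (5, -2) → (2, -6); (1, -1) → (-2, -5); (3, -2) → (0, -6)
T2 scale by (3/2, 3/2): (2, -5) → (3, -15/2); (2, -6) → (3, -9); (-2, -5) → (-3, -15/2); (0, -6) → (0, -9)

image vertices: (3, -15/2), (3, -9), (-3, -15/2), (0, -9)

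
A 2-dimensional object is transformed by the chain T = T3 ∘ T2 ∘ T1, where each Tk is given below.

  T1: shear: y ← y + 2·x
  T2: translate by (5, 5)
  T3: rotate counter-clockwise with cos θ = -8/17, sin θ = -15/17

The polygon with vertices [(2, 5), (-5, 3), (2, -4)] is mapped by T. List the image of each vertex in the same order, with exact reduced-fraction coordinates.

T1 shear: y ← y + 2·x: (2, 5) → (2, 9); (-5, 3) → (-5, -7); (2, -4) → (2, 0)
T2 translate by (5, 5): (2, 9) → (7, 14); (-5, -7) → (0, -2); (2, 0) → (7, 5)
T3 rotate counter-clockwise with cos θ = -8/17, sin θ = -15/17: (7, 14) → (154/17, -217/17); (0, -2) → (-30/17, 16/17); (7, 5) → (19/17, -145/17)

image vertices: (154/17, -217/17), (-30/17, 16/17), (19/17, -145/17)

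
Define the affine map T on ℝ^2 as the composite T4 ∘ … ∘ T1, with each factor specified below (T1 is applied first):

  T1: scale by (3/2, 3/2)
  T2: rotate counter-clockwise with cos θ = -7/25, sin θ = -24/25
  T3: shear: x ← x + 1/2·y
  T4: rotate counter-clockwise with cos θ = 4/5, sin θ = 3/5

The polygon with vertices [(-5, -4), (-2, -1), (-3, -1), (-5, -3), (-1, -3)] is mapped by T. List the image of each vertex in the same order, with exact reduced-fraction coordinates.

image vertices: (-588/125, 1893/250), (-57/50, 327/100), (-273/250, 2553/500), (-867/250, 3987/500), (-183/50, 63/100)

T1 scale by (3/2, 3/2): (-5, -4) → (-15/2, -6); (-2, -1) → (-3, -3/2); (-3, -1) → (-9/2, -3/2); (-5, -3) → (-15/2, -9/2); (-1, -3) → (-3/2, -9/2)
T2 rotate counter-clockwise with cos θ = -7/25, sin θ = -24/25: (-15/2, -6) → (-183/50, 222/25); (-3, -3/2) → (-3/5, 33/10); (-9/2, -3/2) → (-9/50, 237/50); (-15/2, -9/2) → (-111/50, 423/50); (-3/2, -9/2) → (-39/10, 27/10)
T3 shear: x ← x + 1/2·y: (-183/50, 222/25) → (39/50, 222/25); (-3/5, 33/10) → (21/20, 33/10); (-9/50, 237/50) → (219/100, 237/50); (-111/50, 423/50) → (201/100, 423/50); (-39/10, 27/10) → (-51/20, 27/10)
T4 rotate counter-clockwise with cos θ = 4/5, sin θ = 3/5: (39/50, 222/25) → (-588/125, 1893/250); (21/20, 33/10) → (-57/50, 327/100); (219/100, 237/50) → (-273/250, 2553/500); (201/100, 423/50) → (-867/250, 3987/500); (-51/20, 27/10) → (-183/50, 63/100)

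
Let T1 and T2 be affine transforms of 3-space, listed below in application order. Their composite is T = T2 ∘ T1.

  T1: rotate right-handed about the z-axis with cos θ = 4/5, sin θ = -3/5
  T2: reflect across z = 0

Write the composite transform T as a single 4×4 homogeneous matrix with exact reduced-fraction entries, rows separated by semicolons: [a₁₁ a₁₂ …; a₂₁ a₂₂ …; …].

T1 = [4/5 3/5 0 0; -3/5 4/5 0 0; 0 0 1 0; 0 0 0 1]
T2·T1 = [4/5 3/5 0 0; -3/5 4/5 0 0; 0 0 -1 0; 0 0 0 1]

T = [4/5 3/5 0 0; -3/5 4/5 0 0; 0 0 -1 0; 0 0 0 1]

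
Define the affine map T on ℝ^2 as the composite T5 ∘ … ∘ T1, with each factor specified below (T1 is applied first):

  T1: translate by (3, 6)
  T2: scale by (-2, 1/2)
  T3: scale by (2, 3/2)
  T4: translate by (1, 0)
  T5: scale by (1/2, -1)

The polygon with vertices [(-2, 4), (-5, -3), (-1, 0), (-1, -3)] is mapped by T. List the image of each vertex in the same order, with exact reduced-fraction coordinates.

image vertices: (-3/2, -15/2), (9/2, -9/4), (-7/2, -9/2), (-7/2, -9/4)

T1 translate by (3, 6): (-2, 4) → (1, 10); (-5, -3) → (-2, 3); (-1, 0) → (2, 6); (-1, -3) → (2, 3)
T2 scale by (-2, 1/2): (1, 10) → (-2, 5); (-2, 3) → (4, 3/2); (2, 6) → (-4, 3); (2, 3) → (-4, 3/2)
T3 scale by (2, 3/2): (-2, 5) → (-4, 15/2); (4, 3/2) → (8, 9/4); (-4, 3) → (-8, 9/2); (-4, 3/2) → (-8, 9/4)
T4 translate by (1, 0): (-4, 15/2) → (-3, 15/2); (8, 9/4) → (9, 9/4); (-8, 9/2) → (-7, 9/2); (-8, 9/4) → (-7, 9/4)
T5 scale by (1/2, -1): (-3, 15/2) → (-3/2, -15/2); (9, 9/4) → (9/2, -9/4); (-7, 9/2) → (-7/2, -9/2); (-7, 9/4) → (-7/2, -9/4)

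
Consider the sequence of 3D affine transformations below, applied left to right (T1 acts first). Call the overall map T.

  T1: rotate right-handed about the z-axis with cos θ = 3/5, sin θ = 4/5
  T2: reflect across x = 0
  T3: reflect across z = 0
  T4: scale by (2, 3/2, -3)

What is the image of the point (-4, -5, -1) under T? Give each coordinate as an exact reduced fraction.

T1 rotate right-handed about the z-axis with cos θ = 3/5, sin θ = 4/5: (-4, -5, -1) → (8/5, -31/5, -1)
T2 reflect across x = 0: (8/5, -31/5, -1) → (-8/5, -31/5, -1)
T3 reflect across z = 0: (-8/5, -31/5, -1) → (-8/5, -31/5, 1)
T4 scale by (2, 3/2, -3): (-8/5, -31/5, 1) → (-16/5, -93/10, -3)

T(p) = (-16/5, -93/10, -3)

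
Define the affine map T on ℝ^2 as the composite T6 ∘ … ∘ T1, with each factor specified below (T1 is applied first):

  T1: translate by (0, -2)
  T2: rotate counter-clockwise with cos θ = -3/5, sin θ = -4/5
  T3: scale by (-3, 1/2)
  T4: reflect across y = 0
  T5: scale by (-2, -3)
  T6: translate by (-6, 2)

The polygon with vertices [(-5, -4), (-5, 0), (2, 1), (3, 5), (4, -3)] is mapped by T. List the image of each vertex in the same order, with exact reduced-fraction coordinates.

image vertices: (-84/5, 67/5), (12/5, 49/5), (-18, 1/2), (-12/5, -43/10), (-222/5, 17/10)

T1 translate by (0, -2): (-5, -4) → (-5, -6); (-5, 0) → (-5, -2); (2, 1) → (2, -1); (3, 5) → (3, 3); (4, -3) → (4, -5)
T2 rotate counter-clockwise with cos θ = -3/5, sin θ = -4/5: (-5, -6) → (-9/5, 38/5); (-5, -2) → (7/5, 26/5); (2, -1) → (-2, -1); (3, 3) → (3/5, -21/5); (4, -5) → (-32/5, -1/5)
T3 scale by (-3, 1/2): (-9/5, 38/5) → (27/5, 19/5); (7/5, 26/5) → (-21/5, 13/5); (-2, -1) → (6, -1/2); (3/5, -21/5) → (-9/5, -21/10); (-32/5, -1/5) → (96/5, -1/10)
T4 reflect across y = 0: (27/5, 19/5) → (27/5, -19/5); (-21/5, 13/5) → (-21/5, -13/5); (6, -1/2) → (6, 1/2); (-9/5, -21/10) → (-9/5, 21/10); (96/5, -1/10) → (96/5, 1/10)
T5 scale by (-2, -3): (27/5, -19/5) → (-54/5, 57/5); (-21/5, -13/5) → (42/5, 39/5); (6, 1/2) → (-12, -3/2); (-9/5, 21/10) → (18/5, -63/10); (96/5, 1/10) → (-192/5, -3/10)
T6 translate by (-6, 2): (-54/5, 57/5) → (-84/5, 67/5); (42/5, 39/5) → (12/5, 49/5); (-12, -3/2) → (-18, 1/2); (18/5, -63/10) → (-12/5, -43/10); (-192/5, -3/10) → (-222/5, 17/10)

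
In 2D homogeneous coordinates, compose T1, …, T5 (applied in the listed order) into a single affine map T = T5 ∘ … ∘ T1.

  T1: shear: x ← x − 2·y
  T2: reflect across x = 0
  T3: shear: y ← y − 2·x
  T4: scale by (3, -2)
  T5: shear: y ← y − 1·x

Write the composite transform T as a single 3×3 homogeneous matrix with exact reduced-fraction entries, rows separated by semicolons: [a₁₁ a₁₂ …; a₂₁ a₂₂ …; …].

T1 = [1 -2 0; 0 1 0; 0 0 1]
T2·T1 = [-1 2 0; 0 1 0; 0 0 1]
T3·…·T1 = [-1 2 0; 2 -3 0; 0 0 1]
T4·…·T1 = [-3 6 0; -4 6 0; 0 0 1]
T5·…·T1 = [-3 6 0; -1 0 0; 0 0 1]

T = [-3 6 0; -1 0 0; 0 0 1]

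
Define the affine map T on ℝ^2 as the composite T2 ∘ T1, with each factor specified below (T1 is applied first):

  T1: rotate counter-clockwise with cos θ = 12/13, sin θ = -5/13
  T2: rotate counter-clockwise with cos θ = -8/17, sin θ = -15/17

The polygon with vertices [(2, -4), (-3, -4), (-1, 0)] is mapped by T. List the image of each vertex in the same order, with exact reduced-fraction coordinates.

T1 rotate counter-clockwise with cos θ = 12/13, sin θ = -5/13: (2, -4) → (4/13, -58/13); (-3, -4) → (-56/13, -33/13); (-1, 0) → (-12/13, 5/13)
T2 rotate counter-clockwise with cos θ = -8/17, sin θ = -15/17: (4/13, -58/13) → (-902/221, 404/221); (-56/13, -33/13) → (-47/221, 1104/221); (-12/13, 5/13) → (171/221, 140/221)

image vertices: (-902/221, 404/221), (-47/221, 1104/221), (171/221, 140/221)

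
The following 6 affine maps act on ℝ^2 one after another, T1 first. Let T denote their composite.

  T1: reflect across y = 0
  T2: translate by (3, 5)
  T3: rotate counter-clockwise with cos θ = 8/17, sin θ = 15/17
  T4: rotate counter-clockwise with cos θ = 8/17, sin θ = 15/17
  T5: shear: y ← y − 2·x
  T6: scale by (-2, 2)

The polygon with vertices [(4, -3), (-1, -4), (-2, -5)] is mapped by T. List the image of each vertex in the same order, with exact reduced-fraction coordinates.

T1 reflect across y = 0: (4, -3) → (4, 3); (-1, -4) → (-1, 4); (-2, -5) → (-2, 5)
T2 translate by (3, 5): (4, 3) → (7, 8); (-1, 4) → (2, 9); (-2, 5) → (1, 10)
T3 rotate counter-clockwise with cos θ = 8/17, sin θ = 15/17: (7, 8) → (-64/17, 169/17); (2, 9) → (-7, 6); (1, 10) → (-142/17, 95/17)
T4 rotate counter-clockwise with cos θ = 8/17, sin θ = 15/17: (-64/17, 169/17) → (-3047/289, 392/289); (-7, 6) → (-146/17, -57/17); (-142/17, 95/17) → (-2561/289, -1370/289)
T5 shear: y ← y − 2·x: (-3047/289, 392/289) → (-3047/289, 6486/289); (-146/17, -57/17) → (-146/17, 235/17); (-2561/289, -1370/289) → (-2561/289, 3752/289)
T6 scale by (-2, 2): (-3047/289, 6486/289) → (6094/289, 12972/289); (-146/17, 235/17) → (292/17, 470/17); (-2561/289, 3752/289) → (5122/289, 7504/289)

image vertices: (6094/289, 12972/289), (292/17, 470/17), (5122/289, 7504/289)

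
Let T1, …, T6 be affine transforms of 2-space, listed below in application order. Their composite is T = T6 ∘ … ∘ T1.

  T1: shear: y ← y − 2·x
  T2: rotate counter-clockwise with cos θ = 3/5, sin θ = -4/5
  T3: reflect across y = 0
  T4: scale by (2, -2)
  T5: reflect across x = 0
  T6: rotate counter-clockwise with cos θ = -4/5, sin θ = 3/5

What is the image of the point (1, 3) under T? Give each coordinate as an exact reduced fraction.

T(p) = (62/25, -34/25)

T1 shear: y ← y − 2·x: (1, 3) → (1, 1)
T2 rotate counter-clockwise with cos θ = 3/5, sin θ = -4/5: (1, 1) → (7/5, -1/5)
T3 reflect across y = 0: (7/5, -1/5) → (7/5, 1/5)
T4 scale by (2, -2): (7/5, 1/5) → (14/5, -2/5)
T5 reflect across x = 0: (14/5, -2/5) → (-14/5, -2/5)
T6 rotate counter-clockwise with cos θ = -4/5, sin θ = 3/5: (-14/5, -2/5) → (62/25, -34/25)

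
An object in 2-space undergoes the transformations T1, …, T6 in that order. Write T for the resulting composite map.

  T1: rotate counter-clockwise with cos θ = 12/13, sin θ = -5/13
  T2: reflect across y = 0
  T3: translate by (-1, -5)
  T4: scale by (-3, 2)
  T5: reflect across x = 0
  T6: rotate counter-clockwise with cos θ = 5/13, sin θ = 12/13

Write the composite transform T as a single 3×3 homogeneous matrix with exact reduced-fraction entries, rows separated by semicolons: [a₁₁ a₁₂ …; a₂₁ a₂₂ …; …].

T = [60/169 363/169 105/13; 482/169 60/169 -86/13; 0 0 1]

T1 = [12/13 5/13 0; -5/13 12/13 0; 0 0 1]
T2·T1 = [12/13 5/13 0; 5/13 -12/13 0; 0 0 1]
T3·…·T1 = [12/13 5/13 -1; 5/13 -12/13 -5; 0 0 1]
T4·…·T1 = [-36/13 -15/13 3; 10/13 -24/13 -10; 0 0 1]
T5·…·T1 = [36/13 15/13 -3; 10/13 -24/13 -10; 0 0 1]
T6·…·T1 = [60/169 363/169 105/13; 482/169 60/169 -86/13; 0 0 1]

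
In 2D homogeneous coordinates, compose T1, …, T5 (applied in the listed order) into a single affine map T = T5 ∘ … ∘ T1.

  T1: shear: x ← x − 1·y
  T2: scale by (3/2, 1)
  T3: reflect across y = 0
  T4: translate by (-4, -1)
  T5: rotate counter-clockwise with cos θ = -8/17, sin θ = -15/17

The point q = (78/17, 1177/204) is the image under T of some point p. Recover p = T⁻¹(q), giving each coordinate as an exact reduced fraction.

T1 = [1 -1 0; 0 1 0; 0 0 1]
T2·T1 = [3/2 -3/2 0; 0 1 0; 0 0 1]
T3·…·T1 = [3/2 -3/2 0; 0 -1 0; 0 0 1]
T4·…·T1 = [3/2 -3/2 -4; 0 -1 -1; 0 0 1]
T5·…·T1 = [-12/17 -3/17 1; -45/34 61/34 4; 0 0 1]
det M = -3/2; M⁻¹ = [-61/51 -2/17 5/3; -15/17 8/17 -1; 0 0 1]
M⁻¹ · (78/17, 1177/204)ᵀ = (-9/2, -7/3)ᵀ

p = (-9/2, -7/3)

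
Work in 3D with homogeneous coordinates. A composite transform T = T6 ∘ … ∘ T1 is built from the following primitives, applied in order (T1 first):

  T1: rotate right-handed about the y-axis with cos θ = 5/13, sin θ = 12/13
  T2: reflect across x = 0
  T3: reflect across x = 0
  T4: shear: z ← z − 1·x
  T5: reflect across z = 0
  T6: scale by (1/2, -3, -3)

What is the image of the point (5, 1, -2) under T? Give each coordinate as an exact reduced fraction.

T1 rotate right-handed about the y-axis with cos θ = 5/13, sin θ = 12/13: (5, 1, -2) → (1/13, 1, -70/13)
T2 reflect across x = 0: (1/13, 1, -70/13) → (-1/13, 1, -70/13)
T3 reflect across x = 0: (-1/13, 1, -70/13) → (1/13, 1, -70/13)
T4 shear: z ← z − 1·x: (1/13, 1, -70/13) → (1/13, 1, -71/13)
T5 reflect across z = 0: (1/13, 1, -71/13) → (1/13, 1, 71/13)
T6 scale by (1/2, -3, -3): (1/13, 1, 71/13) → (1/26, -3, -213/13)

T(p) = (1/26, -3, -213/13)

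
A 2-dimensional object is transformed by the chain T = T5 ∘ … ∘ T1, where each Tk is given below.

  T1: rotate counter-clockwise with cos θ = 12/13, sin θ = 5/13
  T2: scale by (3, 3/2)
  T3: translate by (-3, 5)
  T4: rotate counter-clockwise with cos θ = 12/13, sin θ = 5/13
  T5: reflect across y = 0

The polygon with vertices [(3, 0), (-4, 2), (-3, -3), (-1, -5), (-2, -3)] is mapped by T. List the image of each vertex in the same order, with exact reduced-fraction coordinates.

T1 rotate counter-clockwise with cos θ = 12/13, sin θ = 5/13: (3, 0) → (36/13, 15/13); (-4, 2) → (-58/13, 4/13); (-3, -3) → (-21/13, -51/13); (-1, -5) → (1, -5); (-2, -3) → (-9/13, -46/13)
T2 scale by (3, 3/2): (36/13, 15/13) → (108/13, 45/26); (-58/13, 4/13) → (-174/13, 6/13); (-21/13, -51/13) → (-63/13, -153/26); (1, -5) → (3, -15/2); (-9/13, -46/13) → (-27/13, -69/13)
T3 translate by (-3, 5): (108/13, 45/26) → (69/13, 175/26); (-174/13, 6/13) → (-213/13, 71/13); (-63/13, -153/26) → (-102/13, -23/26); (3, -15/2) → (0, -5/2); (-27/13, -69/13) → (-66/13, -4/13)
T4 rotate counter-clockwise with cos θ = 12/13, sin θ = 5/13: (69/13, 175/26) → (781/338, 1395/169); (-213/13, 71/13) → (-2911/169, -213/169); (-102/13, -23/26) → (-2333/338, -648/169); (0, -5/2) → (25/26, -30/13); (-66/13, -4/13) → (-772/169, -378/169)
T5 reflect across y = 0: (781/338, 1395/169) → (781/338, -1395/169); (-2911/169, -213/169) → (-2911/169, 213/169); (-2333/338, -648/169) → (-2333/338, 648/169); (25/26, -30/13) → (25/26, 30/13); (-772/169, -378/169) → (-772/169, 378/169)

image vertices: (781/338, -1395/169), (-2911/169, 213/169), (-2333/338, 648/169), (25/26, 30/13), (-772/169, 378/169)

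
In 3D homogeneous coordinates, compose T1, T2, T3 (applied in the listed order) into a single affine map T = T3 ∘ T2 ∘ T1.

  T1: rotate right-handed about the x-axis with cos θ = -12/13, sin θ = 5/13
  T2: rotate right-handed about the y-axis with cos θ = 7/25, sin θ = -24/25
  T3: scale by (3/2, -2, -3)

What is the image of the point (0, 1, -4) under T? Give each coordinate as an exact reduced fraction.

T(p) = (-1908/325, -16/13, -1113/325)

T1 rotate right-handed about the x-axis with cos θ = -12/13, sin θ = 5/13: (0, 1, -4) → (0, 8/13, 53/13)
T2 rotate right-handed about the y-axis with cos θ = 7/25, sin θ = -24/25: (0, 8/13, 53/13) → (-1272/325, 8/13, 371/325)
T3 scale by (3/2, -2, -3): (-1272/325, 8/13, 371/325) → (-1908/325, -16/13, -1113/325)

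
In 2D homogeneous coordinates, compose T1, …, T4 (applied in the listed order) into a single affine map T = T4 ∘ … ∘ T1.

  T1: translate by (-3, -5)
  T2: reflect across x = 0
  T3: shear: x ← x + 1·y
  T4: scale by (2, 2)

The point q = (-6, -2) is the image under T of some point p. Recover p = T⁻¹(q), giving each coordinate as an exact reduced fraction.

p = (5, 4)

T1 = [1 0 -3; 0 1 -5; 0 0 1]
T2·T1 = [-1 0 3; 0 1 -5; 0 0 1]
T3·…·T1 = [-1 1 -2; 0 1 -5; 0 0 1]
T4·…·T1 = [-2 2 -4; 0 2 -10; 0 0 1]
det M = -4; M⁻¹ = [-1/2 1/2 3; 0 1/2 5; 0 0 1]
M⁻¹ · (-6, -2)ᵀ = (5, 4)ᵀ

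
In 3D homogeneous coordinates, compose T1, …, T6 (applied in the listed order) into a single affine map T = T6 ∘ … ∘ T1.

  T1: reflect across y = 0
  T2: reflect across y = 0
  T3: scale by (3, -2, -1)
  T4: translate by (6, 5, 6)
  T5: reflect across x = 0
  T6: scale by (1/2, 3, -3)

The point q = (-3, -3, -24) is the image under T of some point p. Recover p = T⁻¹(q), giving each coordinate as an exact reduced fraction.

p = (0, 3, -2)

T1 = [1 0 0 0; 0 -1 0 0; 0 0 1 0; 0 0 0 1]
T2·T1 = [1 0 0 0; 0 1 0 0; 0 0 1 0; 0 0 0 1]
T3·…·T1 = [3 0 0 0; 0 -2 0 0; 0 0 -1 0; 0 0 0 1]
T4·…·T1 = [3 0 0 6; 0 -2 0 5; 0 0 -1 6; 0 0 0 1]
T5·…·T1 = [-3 0 0 -6; 0 -2 0 5; 0 0 -1 6; 0 0 0 1]
T6·…·T1 = [-3/2 0 0 -3; 0 -6 0 15; 0 0 3 -18; 0 0 0 1]
det M = 27; M⁻¹ = [-2/3 0 0 -2; 0 -1/6 0 5/2; 0 0 1/3 6; 0 0 0 1]
M⁻¹ · (-3, -3, -24)ᵀ = (0, 3, -2)ᵀ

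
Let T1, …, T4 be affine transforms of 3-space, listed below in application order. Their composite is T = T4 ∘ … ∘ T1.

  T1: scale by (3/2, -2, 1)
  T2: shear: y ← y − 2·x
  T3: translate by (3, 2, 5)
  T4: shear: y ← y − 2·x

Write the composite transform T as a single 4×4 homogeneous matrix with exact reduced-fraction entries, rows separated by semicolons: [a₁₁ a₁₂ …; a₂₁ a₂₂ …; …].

T1 = [3/2 0 0 0; 0 -2 0 0; 0 0 1 0; 0 0 0 1]
T2·T1 = [3/2 0 0 0; -3 -2 0 0; 0 0 1 0; 0 0 0 1]
T3·…·T1 = [3/2 0 0 3; -3 -2 0 2; 0 0 1 5; 0 0 0 1]
T4·…·T1 = [3/2 0 0 3; -6 -2 0 -4; 0 0 1 5; 0 0 0 1]

T = [3/2 0 0 3; -6 -2 0 -4; 0 0 1 5; 0 0 0 1]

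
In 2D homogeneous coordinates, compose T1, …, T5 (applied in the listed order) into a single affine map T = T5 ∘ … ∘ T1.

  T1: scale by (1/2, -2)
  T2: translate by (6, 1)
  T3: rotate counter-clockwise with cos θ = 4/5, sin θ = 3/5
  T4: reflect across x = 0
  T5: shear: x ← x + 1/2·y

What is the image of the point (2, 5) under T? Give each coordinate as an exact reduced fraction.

T1 scale by (1/2, -2): (2, 5) → (1, -10)
T2 translate by (6, 1): (1, -10) → (7, -9)
T3 rotate counter-clockwise with cos θ = 4/5, sin θ = 3/5: (7, -9) → (11, -3)
T4 reflect across x = 0: (11, -3) → (-11, -3)
T5 shear: x ← x + 1/2·y: (-11, -3) → (-25/2, -3)

T(p) = (-25/2, -3)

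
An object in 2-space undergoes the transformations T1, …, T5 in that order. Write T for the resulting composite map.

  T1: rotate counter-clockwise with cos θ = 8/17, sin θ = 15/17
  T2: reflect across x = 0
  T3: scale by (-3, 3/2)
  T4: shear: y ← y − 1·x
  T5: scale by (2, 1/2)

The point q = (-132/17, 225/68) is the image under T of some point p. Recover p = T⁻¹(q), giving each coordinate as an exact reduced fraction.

T1 = [8/17 -15/17 0; 15/17 8/17 0; 0 0 1]
T2·T1 = [-8/17 15/17 0; 15/17 8/17 0; 0 0 1]
T3·…·T1 = [24/17 -45/17 0; 45/34 12/17 0; 0 0 1]
T4·…·T1 = [24/17 -45/17 0; -3/34 57/17 0; 0 0 1]
T5·…·T1 = [48/17 -90/17 0; -3/68 57/34 0; 0 0 1]
det M = 9/2; M⁻¹ = [19/51 20/17 0; 1/102 32/51 0; 0 0 1]
M⁻¹ · (-132/17, 225/68)ᵀ = (1, 2)ᵀ

p = (1, 2)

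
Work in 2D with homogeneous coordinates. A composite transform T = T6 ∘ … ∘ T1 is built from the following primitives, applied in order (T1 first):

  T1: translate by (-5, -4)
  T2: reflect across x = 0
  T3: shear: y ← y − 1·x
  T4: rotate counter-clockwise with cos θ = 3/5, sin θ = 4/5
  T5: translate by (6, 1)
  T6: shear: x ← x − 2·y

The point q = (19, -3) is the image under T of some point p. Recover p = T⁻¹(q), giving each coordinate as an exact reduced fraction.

p = (4, -3)

T1 = [1 0 -5; 0 1 -4; 0 0 1]
T2·T1 = [-1 0 5; 0 1 -4; 0 0 1]
T3·…·T1 = [-1 0 5; 1 1 -9; 0 0 1]
T4·…·T1 = [-7/5 -4/5 51/5; -1/5 3/5 -7/5; 0 0 1]
T5·…·T1 = [-7/5 -4/5 81/5; -1/5 3/5 -2/5; 0 0 1]
T6·…·T1 = [-1 -2 17; -1/5 3/5 -2/5; 0 0 1]
det M = -1; M⁻¹ = [-3/5 -2 47/5; -1/5 1 19/5; 0 0 1]
M⁻¹ · (19, -3)ᵀ = (4, -3)ᵀ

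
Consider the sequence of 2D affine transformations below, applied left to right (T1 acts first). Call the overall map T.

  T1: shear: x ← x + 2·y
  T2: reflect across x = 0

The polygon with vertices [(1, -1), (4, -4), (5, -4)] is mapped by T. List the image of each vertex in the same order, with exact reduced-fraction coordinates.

T1 shear: x ← x + 2·y: (1, -1) → (-1, -1); (4, -4) → (-4, -4); (5, -4) → (-3, -4)
T2 reflect across x = 0: (-1, -1) → (1, -1); (-4, -4) → (4, -4); (-3, -4) → (3, -4)

image vertices: (1, -1), (4, -4), (3, -4)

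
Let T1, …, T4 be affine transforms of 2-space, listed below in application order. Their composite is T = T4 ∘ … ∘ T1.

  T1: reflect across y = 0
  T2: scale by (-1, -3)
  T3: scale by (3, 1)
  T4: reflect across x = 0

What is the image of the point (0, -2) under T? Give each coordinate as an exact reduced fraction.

T(p) = (0, -6)

T1 reflect across y = 0: (0, -2) → (0, 2)
T2 scale by (-1, -3): (0, 2) → (0, -6)
T3 scale by (3, 1): (0, -6) → (0, -6)
T4 reflect across x = 0: (0, -6) → (0, -6)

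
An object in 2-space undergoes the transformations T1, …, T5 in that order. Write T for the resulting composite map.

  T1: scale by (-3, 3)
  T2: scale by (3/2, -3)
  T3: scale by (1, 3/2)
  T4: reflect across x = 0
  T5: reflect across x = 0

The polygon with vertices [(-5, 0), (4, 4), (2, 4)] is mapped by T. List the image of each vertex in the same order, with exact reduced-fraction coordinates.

T1 scale by (-3, 3): (-5, 0) → (15, 0); (4, 4) → (-12, 12); (2, 4) → (-6, 12)
T2 scale by (3/2, -3): (15, 0) → (45/2, 0); (-12, 12) → (-18, -36); (-6, 12) → (-9, -36)
T3 scale by (1, 3/2): (45/2, 0) → (45/2, 0); (-18, -36) → (-18, -54); (-9, -36) → (-9, -54)
T4 reflect across x = 0: (45/2, 0) → (-45/2, 0); (-18, -54) → (18, -54); (-9, -54) → (9, -54)
T5 reflect across x = 0: (-45/2, 0) → (45/2, 0); (18, -54) → (-18, -54); (9, -54) → (-9, -54)

image vertices: (45/2, 0), (-18, -54), (-9, -54)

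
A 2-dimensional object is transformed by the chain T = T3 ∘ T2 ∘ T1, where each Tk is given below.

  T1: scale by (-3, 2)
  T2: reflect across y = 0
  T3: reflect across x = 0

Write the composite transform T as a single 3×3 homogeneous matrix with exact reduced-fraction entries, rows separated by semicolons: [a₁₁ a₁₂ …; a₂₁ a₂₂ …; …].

T1 = [-3 0 0; 0 2 0; 0 0 1]
T2·T1 = [-3 0 0; 0 -2 0; 0 0 1]
T3·…·T1 = [3 0 0; 0 -2 0; 0 0 1]

T = [3 0 0; 0 -2 0; 0 0 1]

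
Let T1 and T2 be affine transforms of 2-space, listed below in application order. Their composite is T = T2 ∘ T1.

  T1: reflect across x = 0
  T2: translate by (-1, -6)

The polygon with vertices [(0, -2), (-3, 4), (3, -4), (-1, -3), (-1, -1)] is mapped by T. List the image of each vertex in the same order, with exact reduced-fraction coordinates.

image vertices: (-1, -8), (2, -2), (-4, -10), (0, -9), (0, -7)

T1 reflect across x = 0: (0, -2) → (0, -2); (-3, 4) → (3, 4); (3, -4) → (-3, -4); (-1, -3) → (1, -3); (-1, -1) → (1, -1)
T2 translate by (-1, -6): (0, -2) → (-1, -8); (3, 4) → (2, -2); (-3, -4) → (-4, -10); (1, -3) → (0, -9); (1, -1) → (0, -7)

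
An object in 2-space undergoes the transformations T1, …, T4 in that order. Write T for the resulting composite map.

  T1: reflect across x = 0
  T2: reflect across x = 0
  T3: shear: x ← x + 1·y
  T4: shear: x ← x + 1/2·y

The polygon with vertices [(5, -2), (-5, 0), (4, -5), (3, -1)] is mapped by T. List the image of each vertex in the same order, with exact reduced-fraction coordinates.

image vertices: (2, -2), (-5, 0), (-7/2, -5), (3/2, -1)

T1 reflect across x = 0: (5, -2) → (-5, -2); (-5, 0) → (5, 0); (4, -5) → (-4, -5); (3, -1) → (-3, -1)
T2 reflect across x = 0: (-5, -2) → (5, -2); (5, 0) → (-5, 0); (-4, -5) → (4, -5); (-3, -1) → (3, -1)
T3 shear: x ← x + 1·y: (5, -2) → (3, -2); (-5, 0) → (-5, 0); (4, -5) → (-1, -5); (3, -1) → (2, -1)
T4 shear: x ← x + 1/2·y: (3, -2) → (2, -2); (-5, 0) → (-5, 0); (-1, -5) → (-7/2, -5); (2, -1) → (3/2, -1)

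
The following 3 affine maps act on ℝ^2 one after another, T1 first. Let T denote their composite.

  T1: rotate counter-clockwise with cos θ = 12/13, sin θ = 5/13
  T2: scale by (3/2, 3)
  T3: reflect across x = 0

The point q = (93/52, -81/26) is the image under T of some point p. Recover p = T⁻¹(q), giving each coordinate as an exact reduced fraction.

T1 = [12/13 -5/13 0; 5/13 12/13 0; 0 0 1]
T2·T1 = [18/13 -15/26 0; 15/13 36/13 0; 0 0 1]
T3·…·T1 = [-18/13 15/26 0; 15/13 36/13 0; 0 0 1]
det M = -9/2; M⁻¹ = [-8/13 5/39 0; 10/39 4/13 0; 0 0 1]
M⁻¹ · (93/52, -81/26)ᵀ = (-3/2, -1/2)ᵀ

p = (-3/2, -1/2)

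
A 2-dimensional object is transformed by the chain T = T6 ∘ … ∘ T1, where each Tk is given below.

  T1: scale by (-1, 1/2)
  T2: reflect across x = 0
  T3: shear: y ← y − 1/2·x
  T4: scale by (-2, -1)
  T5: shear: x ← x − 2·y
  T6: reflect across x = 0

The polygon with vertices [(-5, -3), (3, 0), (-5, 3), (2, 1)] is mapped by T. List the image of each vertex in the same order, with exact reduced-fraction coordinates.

image vertices: (-12, -1), (9, 3/2), (-18, -4), (5, 1/2)

T1 scale by (-1, 1/2): (-5, -3) → (5, -3/2); (3, 0) → (-3, 0); (-5, 3) → (5, 3/2); (2, 1) → (-2, 1/2)
T2 reflect across x = 0: (5, -3/2) → (-5, -3/2); (-3, 0) → (3, 0); (5, 3/2) → (-5, 3/2); (-2, 1/2) → (2, 1/2)
T3 shear: y ← y − 1/2·x: (-5, -3/2) → (-5, 1); (3, 0) → (3, -3/2); (-5, 3/2) → (-5, 4); (2, 1/2) → (2, -1/2)
T4 scale by (-2, -1): (-5, 1) → (10, -1); (3, -3/2) → (-6, 3/2); (-5, 4) → (10, -4); (2, -1/2) → (-4, 1/2)
T5 shear: x ← x − 2·y: (10, -1) → (12, -1); (-6, 3/2) → (-9, 3/2); (10, -4) → (18, -4); (-4, 1/2) → (-5, 1/2)
T6 reflect across x = 0: (12, -1) → (-12, -1); (-9, 3/2) → (9, 3/2); (18, -4) → (-18, -4); (-5, 1/2) → (5, 1/2)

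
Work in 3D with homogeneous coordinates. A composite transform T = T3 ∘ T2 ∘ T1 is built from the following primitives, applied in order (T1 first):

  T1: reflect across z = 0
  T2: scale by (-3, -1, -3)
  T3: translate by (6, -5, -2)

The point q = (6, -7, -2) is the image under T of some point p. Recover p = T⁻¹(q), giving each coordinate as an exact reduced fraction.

T1 = [1 0 0 0; 0 1 0 0; 0 0 -1 0; 0 0 0 1]
T2·T1 = [-3 0 0 0; 0 -1 0 0; 0 0 3 0; 0 0 0 1]
T3·…·T1 = [-3 0 0 6; 0 -1 0 -5; 0 0 3 -2; 0 0 0 1]
det M = 9; M⁻¹ = [-1/3 0 0 2; 0 -1 0 -5; 0 0 1/3 2/3; 0 0 0 1]
M⁻¹ · (6, -7, -2)ᵀ = (0, 2, 0)ᵀ

p = (0, 2, 0)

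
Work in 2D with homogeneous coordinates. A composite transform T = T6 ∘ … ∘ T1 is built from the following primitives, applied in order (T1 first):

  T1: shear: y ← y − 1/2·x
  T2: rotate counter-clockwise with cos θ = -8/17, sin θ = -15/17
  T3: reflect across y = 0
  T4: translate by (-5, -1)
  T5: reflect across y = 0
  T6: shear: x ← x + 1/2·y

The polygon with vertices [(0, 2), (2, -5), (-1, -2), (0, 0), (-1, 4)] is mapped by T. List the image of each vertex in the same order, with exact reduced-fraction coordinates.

image vertices: (-109/34, 1/17), (-347/34, 35/17), (-155/34, 44/17), (-9/2, 1), (-23/34, -4/17)

T1 shear: y ← y − 1/2·x: (0, 2) → (0, 2); (2, -5) → (2, -6); (-1, -2) → (-1, -3/2); (0, 0) → (0, 0); (-1, 4) → (-1, 9/2)
T2 rotate counter-clockwise with cos θ = -8/17, sin θ = -15/17: (0, 2) → (30/17, -16/17); (2, -6) → (-106/17, 18/17); (-1, -3/2) → (-29/34, 27/17); (0, 0) → (0, 0); (-1, 9/2) → (151/34, -21/17)
T3 reflect across y = 0: (30/17, -16/17) → (30/17, 16/17); (-106/17, 18/17) → (-106/17, -18/17); (-29/34, 27/17) → (-29/34, -27/17); (0, 0) → (0, 0); (151/34, -21/17) → (151/34, 21/17)
T4 translate by (-5, -1): (30/17, 16/17) → (-55/17, -1/17); (-106/17, -18/17) → (-191/17, -35/17); (-29/34, -27/17) → (-199/34, -44/17); (0, 0) → (-5, -1); (151/34, 21/17) → (-19/34, 4/17)
T5 reflect across y = 0: (-55/17, -1/17) → (-55/17, 1/17); (-191/17, -35/17) → (-191/17, 35/17); (-199/34, -44/17) → (-199/34, 44/17); (-5, -1) → (-5, 1); (-19/34, 4/17) → (-19/34, -4/17)
T6 shear: x ← x + 1/2·y: (-55/17, 1/17) → (-109/34, 1/17); (-191/17, 35/17) → (-347/34, 35/17); (-199/34, 44/17) → (-155/34, 44/17); (-5, 1) → (-9/2, 1); (-19/34, -4/17) → (-23/34, -4/17)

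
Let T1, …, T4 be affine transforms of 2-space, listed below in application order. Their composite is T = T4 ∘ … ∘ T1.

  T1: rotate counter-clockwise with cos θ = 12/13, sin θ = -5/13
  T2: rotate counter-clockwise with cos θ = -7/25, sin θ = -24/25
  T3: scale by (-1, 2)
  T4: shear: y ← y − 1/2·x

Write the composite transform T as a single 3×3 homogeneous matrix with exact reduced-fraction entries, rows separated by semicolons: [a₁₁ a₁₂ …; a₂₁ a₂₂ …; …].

T = [204/325 -253/325 0; -608/325 -563/650 0; 0 0 1]

T1 = [12/13 5/13 0; -5/13 12/13 0; 0 0 1]
T2·T1 = [-204/325 253/325 0; -253/325 -204/325 0; 0 0 1]
T3·…·T1 = [204/325 -253/325 0; -506/325 -408/325 0; 0 0 1]
T4·…·T1 = [204/325 -253/325 0; -608/325 -563/650 0; 0 0 1]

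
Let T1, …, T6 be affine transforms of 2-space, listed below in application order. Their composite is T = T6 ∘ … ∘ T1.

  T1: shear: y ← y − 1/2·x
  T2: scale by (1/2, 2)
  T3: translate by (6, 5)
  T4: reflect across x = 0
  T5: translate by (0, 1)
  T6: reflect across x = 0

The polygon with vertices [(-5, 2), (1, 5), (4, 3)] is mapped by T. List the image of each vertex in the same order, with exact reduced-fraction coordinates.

T1 shear: y ← y − 1/2·x: (-5, 2) → (-5, 9/2); (1, 5) → (1, 9/2); (4, 3) → (4, 1)
T2 scale by (1/2, 2): (-5, 9/2) → (-5/2, 9); (1, 9/2) → (1/2, 9); (4, 1) → (2, 2)
T3 translate by (6, 5): (-5/2, 9) → (7/2, 14); (1/2, 9) → (13/2, 14); (2, 2) → (8, 7)
T4 reflect across x = 0: (7/2, 14) → (-7/2, 14); (13/2, 14) → (-13/2, 14); (8, 7) → (-8, 7)
T5 translate by (0, 1): (-7/2, 14) → (-7/2, 15); (-13/2, 14) → (-13/2, 15); (-8, 7) → (-8, 8)
T6 reflect across x = 0: (-7/2, 15) → (7/2, 15); (-13/2, 15) → (13/2, 15); (-8, 8) → (8, 8)

image vertices: (7/2, 15), (13/2, 15), (8, 8)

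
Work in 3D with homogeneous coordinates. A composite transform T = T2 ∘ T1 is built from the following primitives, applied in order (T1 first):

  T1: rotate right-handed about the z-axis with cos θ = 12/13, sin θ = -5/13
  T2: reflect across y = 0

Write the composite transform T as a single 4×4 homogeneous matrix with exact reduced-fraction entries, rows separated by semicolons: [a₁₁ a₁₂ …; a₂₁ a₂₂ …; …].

T = [12/13 5/13 0 0; 5/13 -12/13 0 0; 0 0 1 0; 0 0 0 1]

T1 = [12/13 5/13 0 0; -5/13 12/13 0 0; 0 0 1 0; 0 0 0 1]
T2·T1 = [12/13 5/13 0 0; 5/13 -12/13 0 0; 0 0 1 0; 0 0 0 1]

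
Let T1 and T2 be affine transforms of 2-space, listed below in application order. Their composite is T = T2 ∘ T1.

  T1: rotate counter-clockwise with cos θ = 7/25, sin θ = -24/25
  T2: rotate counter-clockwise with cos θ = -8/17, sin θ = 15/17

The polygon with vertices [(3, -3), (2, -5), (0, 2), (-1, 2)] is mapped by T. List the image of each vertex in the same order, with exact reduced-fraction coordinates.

T1 rotate counter-clockwise with cos θ = 7/25, sin θ = -24/25: (3, -3) → (-51/25, -93/25); (2, -5) → (-106/25, -83/25); (0, 2) → (48/25, 14/25); (-1, 2) → (41/25, 38/25)
T2 rotate counter-clockwise with cos θ = -8/17, sin θ = 15/17: (-51/25, -93/25) → (1803/425, -21/425); (-106/25, -83/25) → (2093/425, -926/425); (48/25, 14/25) → (-594/425, 608/425); (41/25, 38/25) → (-898/425, 311/425)

image vertices: (1803/425, -21/425), (2093/425, -926/425), (-594/425, 608/425), (-898/425, 311/425)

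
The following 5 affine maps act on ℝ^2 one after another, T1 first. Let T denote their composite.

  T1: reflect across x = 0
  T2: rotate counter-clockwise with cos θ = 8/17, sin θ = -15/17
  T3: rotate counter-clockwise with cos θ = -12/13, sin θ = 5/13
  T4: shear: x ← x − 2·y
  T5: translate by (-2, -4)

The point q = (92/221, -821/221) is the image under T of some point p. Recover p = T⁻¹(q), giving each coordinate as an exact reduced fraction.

T1 = [-1 0 0; 0 1 0; 0 0 1]
T2·T1 = [-8/17 15/17 0; 15/17 8/17 0; 0 0 1]
T3·…·T1 = [21/221 -220/221 0; -220/221 -21/221 0; 0 0 1]
T4·…·T1 = [461/221 -178/221 0; -220/221 -21/221 0; 0 0 1]
T5·…·T1 = [461/221 -178/221 -2; -220/221 -21/221 -4; 0 0 1]
det M = -1; M⁻¹ = [21/221 -178/221 -670/221; -220/221 -461/221 -2284/221; 0 0 1]
M⁻¹ · (92/221, -821/221)ᵀ = (0, -3)ᵀ

p = (0, -3)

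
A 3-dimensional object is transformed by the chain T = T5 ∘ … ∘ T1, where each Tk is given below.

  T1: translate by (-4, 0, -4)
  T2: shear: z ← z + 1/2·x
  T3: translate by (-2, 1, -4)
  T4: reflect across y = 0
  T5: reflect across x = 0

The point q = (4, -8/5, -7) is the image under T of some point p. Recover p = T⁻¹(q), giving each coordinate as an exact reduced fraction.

p = (2, 3/5, 2)

T1 = [1 0 0 -4; 0 1 0 0; 0 0 1 -4; 0 0 0 1]
T2·T1 = [1 0 0 -4; 0 1 0 0; 1/2 0 1 -6; 0 0 0 1]
T3·…·T1 = [1 0 0 -6; 0 1 0 1; 1/2 0 1 -10; 0 0 0 1]
T4·…·T1 = [1 0 0 -6; 0 -1 0 -1; 1/2 0 1 -10; 0 0 0 1]
T5·…·T1 = [-1 0 0 6; 0 -1 0 -1; 1/2 0 1 -10; 0 0 0 1]
det M = 1; M⁻¹ = [-1 0 0 6; 0 -1 0 -1; 1/2 0 1 7; 0 0 0 1]
M⁻¹ · (4, -8/5, -7)ᵀ = (2, 3/5, 2)ᵀ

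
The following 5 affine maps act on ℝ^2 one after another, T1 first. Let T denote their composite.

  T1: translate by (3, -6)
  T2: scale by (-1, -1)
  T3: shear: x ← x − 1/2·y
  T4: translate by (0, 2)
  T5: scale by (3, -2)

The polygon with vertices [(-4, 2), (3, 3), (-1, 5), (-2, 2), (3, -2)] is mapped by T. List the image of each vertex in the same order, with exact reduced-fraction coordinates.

image vertices: (-3, -12), (-45/2, -10), (-15/2, -6), (-9, -12), (-30, -20)

T1 translate by (3, -6): (-4, 2) → (-1, -4); (3, 3) → (6, -3); (-1, 5) → (2, -1); (-2, 2) → (1, -4); (3, -2) → (6, -8)
T2 scale by (-1, -1): (-1, -4) → (1, 4); (6, -3) → (-6, 3); (2, -1) → (-2, 1); (1, -4) → (-1, 4); (6, -8) → (-6, 8)
T3 shear: x ← x − 1/2·y: (1, 4) → (-1, 4); (-6, 3) → (-15/2, 3); (-2, 1) → (-5/2, 1); (-1, 4) → (-3, 4); (-6, 8) → (-10, 8)
T4 translate by (0, 2): (-1, 4) → (-1, 6); (-15/2, 3) → (-15/2, 5); (-5/2, 1) → (-5/2, 3); (-3, 4) → (-3, 6); (-10, 8) → (-10, 10)
T5 scale by (3, -2): (-1, 6) → (-3, -12); (-15/2, 5) → (-45/2, -10); (-5/2, 3) → (-15/2, -6); (-3, 6) → (-9, -12); (-10, 10) → (-30, -20)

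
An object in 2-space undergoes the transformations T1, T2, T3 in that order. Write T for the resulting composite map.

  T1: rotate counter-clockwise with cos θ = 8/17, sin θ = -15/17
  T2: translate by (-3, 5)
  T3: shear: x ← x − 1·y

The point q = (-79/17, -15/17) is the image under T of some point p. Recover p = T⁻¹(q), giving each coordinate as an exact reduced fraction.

p = (4, -5)

T1 = [8/17 15/17 0; -15/17 8/17 0; 0 0 1]
T2·T1 = [8/17 15/17 -3; -15/17 8/17 5; 0 0 1]
T3·…·T1 = [23/17 7/17 -8; -15/17 8/17 5; 0 0 1]
det M = 1; M⁻¹ = [8/17 -7/17 99/17; 15/17 23/17 5/17; 0 0 1]
M⁻¹ · (-79/17, -15/17)ᵀ = (4, -5)ᵀ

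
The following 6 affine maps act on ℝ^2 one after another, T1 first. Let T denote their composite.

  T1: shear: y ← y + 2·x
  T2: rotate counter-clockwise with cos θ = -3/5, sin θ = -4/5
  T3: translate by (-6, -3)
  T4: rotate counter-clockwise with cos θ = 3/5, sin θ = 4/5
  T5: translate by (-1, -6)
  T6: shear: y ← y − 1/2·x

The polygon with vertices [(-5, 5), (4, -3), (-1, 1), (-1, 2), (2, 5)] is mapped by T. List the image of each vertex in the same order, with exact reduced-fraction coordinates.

T1 shear: y ← y + 2·x: (-5, 5) → (-5, -5); (4, -3) → (4, 5); (-1, 1) → (-1, -1); (-1, 2) → (-1, 0); (2, 5) → (2, 9)
T2 rotate counter-clockwise with cos θ = -3/5, sin θ = -4/5: (-5, -5) → (-1, 7); (4, 5) → (8/5, -31/5); (-1, -1) → (-1/5, 7/5); (-1, 0) → (3/5, 4/5); (2, 9) → (6, -7)
T3 translate by (-6, -3): (-1, 7) → (-7, 4); (8/5, -31/5) → (-22/5, -46/5); (-1/5, 7/5) → (-31/5, -8/5); (3/5, 4/5) → (-27/5, -11/5); (6, -7) → (0, -10)
T4 rotate counter-clockwise with cos θ = 3/5, sin θ = 4/5: (-7, 4) → (-37/5, -16/5); (-22/5, -46/5) → (118/25, -226/25); (-31/5, -8/5) → (-61/25, -148/25); (-27/5, -11/5) → (-37/25, -141/25); (0, -10) → (8, -6)
T5 translate by (-1, -6): (-37/5, -16/5) → (-42/5, -46/5); (118/25, -226/25) → (93/25, -376/25); (-61/25, -148/25) → (-86/25, -298/25); (-37/25, -141/25) → (-62/25, -291/25); (8, -6) → (7, -12)
T6 shear: y ← y − 1/2·x: (-42/5, -46/5) → (-42/5, -5); (93/25, -376/25) → (93/25, -169/10); (-86/25, -298/25) → (-86/25, -51/5); (-62/25, -291/25) → (-62/25, -52/5); (7, -12) → (7, -31/2)

image vertices: (-42/5, -5), (93/25, -169/10), (-86/25, -51/5), (-62/25, -52/5), (7, -31/2)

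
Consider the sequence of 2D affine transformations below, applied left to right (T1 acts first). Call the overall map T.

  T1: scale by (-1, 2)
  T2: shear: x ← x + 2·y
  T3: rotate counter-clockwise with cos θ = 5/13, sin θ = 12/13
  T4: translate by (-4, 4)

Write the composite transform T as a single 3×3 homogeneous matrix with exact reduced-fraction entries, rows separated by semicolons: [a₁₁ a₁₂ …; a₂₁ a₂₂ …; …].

T1 = [-1 0 0; 0 2 0; 0 0 1]
T2·T1 = [-1 4 0; 0 2 0; 0 0 1]
T3·…·T1 = [-5/13 -4/13 0; -12/13 58/13 0; 0 0 1]
T4·…·T1 = [-5/13 -4/13 -4; -12/13 58/13 4; 0 0 1]

T = [-5/13 -4/13 -4; -12/13 58/13 4; 0 0 1]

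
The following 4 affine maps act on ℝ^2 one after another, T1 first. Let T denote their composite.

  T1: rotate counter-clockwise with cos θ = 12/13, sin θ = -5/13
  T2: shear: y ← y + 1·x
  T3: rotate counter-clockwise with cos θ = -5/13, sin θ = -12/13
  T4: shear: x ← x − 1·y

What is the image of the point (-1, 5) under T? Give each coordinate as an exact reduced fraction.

T(p) = (109/13, -42/13)

T1 rotate counter-clockwise with cos θ = 12/13, sin θ = -5/13: (-1, 5) → (1, 5)
T2 shear: y ← y + 1·x: (1, 5) → (1, 6)
T3 rotate counter-clockwise with cos θ = -5/13, sin θ = -12/13: (1, 6) → (67/13, -42/13)
T4 shear: x ← x − 1·y: (67/13, -42/13) → (109/13, -42/13)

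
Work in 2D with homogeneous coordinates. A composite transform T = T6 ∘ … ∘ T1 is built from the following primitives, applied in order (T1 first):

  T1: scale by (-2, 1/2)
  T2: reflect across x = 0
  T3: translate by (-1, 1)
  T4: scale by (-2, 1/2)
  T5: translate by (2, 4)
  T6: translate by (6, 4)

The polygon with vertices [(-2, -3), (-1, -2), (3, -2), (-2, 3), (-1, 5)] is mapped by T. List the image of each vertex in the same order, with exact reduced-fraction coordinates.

image vertices: (18, 31/4), (14, 8), (-2, 8), (18, 37/4), (14, 39/4)

T1 scale by (-2, 1/2): (-2, -3) → (4, -3/2); (-1, -2) → (2, -1); (3, -2) → (-6, -1); (-2, 3) → (4, 3/2); (-1, 5) → (2, 5/2)
T2 reflect across x = 0: (4, -3/2) → (-4, -3/2); (2, -1) → (-2, -1); (-6, -1) → (6, -1); (4, 3/2) → (-4, 3/2); (2, 5/2) → (-2, 5/2)
T3 translate by (-1, 1): (-4, -3/2) → (-5, -1/2); (-2, -1) → (-3, 0); (6, -1) → (5, 0); (-4, 3/2) → (-5, 5/2); (-2, 5/2) → (-3, 7/2)
T4 scale by (-2, 1/2): (-5, -1/2) → (10, -1/4); (-3, 0) → (6, 0); (5, 0) → (-10, 0); (-5, 5/2) → (10, 5/4); (-3, 7/2) → (6, 7/4)
T5 translate by (2, 4): (10, -1/4) → (12, 15/4); (6, 0) → (8, 4); (-10, 0) → (-8, 4); (10, 5/4) → (12, 21/4); (6, 7/4) → (8, 23/4)
T6 translate by (6, 4): (12, 15/4) → (18, 31/4); (8, 4) → (14, 8); (-8, 4) → (-2, 8); (12, 21/4) → (18, 37/4); (8, 23/4) → (14, 39/4)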